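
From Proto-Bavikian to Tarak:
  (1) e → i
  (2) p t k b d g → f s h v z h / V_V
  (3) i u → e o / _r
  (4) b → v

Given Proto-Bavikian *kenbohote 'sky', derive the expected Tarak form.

Tarak: start from *kenbohote.
  rule 1 (vowel merger): kenbohote → kinbohoti
  rule 2 (intervocalic lenition): kinbohoti → kinbohosi
  rule 3: no change — kinbohosi
  rule 4 (unconditioned shift): kinbohosi → kinvohosi
  ⇒ Tarak kinvohosi

kinvohosi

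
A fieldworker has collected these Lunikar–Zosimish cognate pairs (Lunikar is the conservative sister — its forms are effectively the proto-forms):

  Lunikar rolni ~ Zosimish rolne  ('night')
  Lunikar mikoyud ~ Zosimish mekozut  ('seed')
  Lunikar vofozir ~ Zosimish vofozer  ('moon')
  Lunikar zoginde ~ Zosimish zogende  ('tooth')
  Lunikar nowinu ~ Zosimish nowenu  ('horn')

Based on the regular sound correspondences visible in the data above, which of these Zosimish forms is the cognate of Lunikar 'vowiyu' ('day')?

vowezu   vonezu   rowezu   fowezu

vowezu

mikoyud ~ mekozut — Lunikar i corresponds to Zosimish e after a consonant, before a consonant other than r, m, n, p, b, f, v.
mikoyud ~ mekozut — Lunikar y corresponds to Zosimish z between vowels (before a back vowel).
Applying these to Lunikar 'vowiyu':
  vowiyu → voweyu   (i→e after a consonant, before a consonant other than r, m, n, p, b, f, v)
  voweyu → vowezu   (y→z between vowels (before a back vowel))
So the Zosimish cognate is 'vowezu'.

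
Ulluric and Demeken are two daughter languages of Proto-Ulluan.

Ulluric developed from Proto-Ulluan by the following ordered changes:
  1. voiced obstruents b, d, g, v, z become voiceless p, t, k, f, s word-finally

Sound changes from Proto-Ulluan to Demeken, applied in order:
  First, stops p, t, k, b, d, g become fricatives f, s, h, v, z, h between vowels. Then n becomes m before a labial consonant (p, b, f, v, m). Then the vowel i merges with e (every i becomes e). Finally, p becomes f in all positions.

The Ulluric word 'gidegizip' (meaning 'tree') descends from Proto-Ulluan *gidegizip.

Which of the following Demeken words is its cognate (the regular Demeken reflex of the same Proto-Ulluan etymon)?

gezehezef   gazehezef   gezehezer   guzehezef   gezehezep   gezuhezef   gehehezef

Demeken: *gidegizip
  gidegizip → gizehizip   [intervocalic lenition]
  gizehizip (rule 2 does not apply)
  gizehizip → gezehezep   [vowel merger]
  gezehezep → gezehezef   [unconditioned shift]
  giving Demeken gezehezef.
Among the options, 'gezehezef' alone shows every Demeken change applied in order.

gezehezef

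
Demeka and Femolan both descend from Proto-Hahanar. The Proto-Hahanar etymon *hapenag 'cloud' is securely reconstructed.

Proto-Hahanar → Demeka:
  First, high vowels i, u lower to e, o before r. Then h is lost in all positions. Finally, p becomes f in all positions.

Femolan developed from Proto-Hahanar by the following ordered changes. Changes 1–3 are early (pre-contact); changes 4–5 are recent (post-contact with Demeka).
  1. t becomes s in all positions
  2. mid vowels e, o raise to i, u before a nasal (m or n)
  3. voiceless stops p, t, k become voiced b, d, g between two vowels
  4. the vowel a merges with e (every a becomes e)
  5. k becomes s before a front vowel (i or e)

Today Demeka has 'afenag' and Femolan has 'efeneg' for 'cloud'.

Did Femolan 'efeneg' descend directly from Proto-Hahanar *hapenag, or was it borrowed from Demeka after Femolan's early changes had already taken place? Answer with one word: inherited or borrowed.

If inherited, *hapenag would pass through all of Femolan's changes:
Femolan: start from *hapenag.
  rule 1: no change — hapenag
  rule 2 (pre-nasal raising): hapenag → hapinag
  rule 3 (intervocalic voicing): hapinag → habinag
  rule 4 (vowel merger): habinag → hebineg
  rule 5: no change — hebineg
  ⇒ Femolan hebineg
If borrowed from Demeka 'afenag' after the early changes, it would undergo only the recent ones:
  rule 4 (vowel merger): afenag → efeneg
  rule 5 (palatalisation): no change (efeneg)
  ⇒ as a loan: efeneg
Femolan 'efeneg' matches the loan outcome 'efeneg', not the inherited 'hebineg' — it skipped the early Femolan changes, so it was borrowed from Demeka.

borrowed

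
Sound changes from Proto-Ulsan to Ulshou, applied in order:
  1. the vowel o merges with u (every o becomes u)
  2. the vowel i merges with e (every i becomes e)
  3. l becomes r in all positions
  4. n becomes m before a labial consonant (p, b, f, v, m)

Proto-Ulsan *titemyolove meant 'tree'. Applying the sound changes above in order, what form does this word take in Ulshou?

Ulshou: *titemyolove
  titemyolove → titemyuluve   [vowel merger]
  titemyuluve → tetemyuluve   [vowel merger]
  tetemyuluve → tetemyuruve   [unconditioned shift]
  tetemyuruve (rule 4 does not apply)
  giving Ulshou tetemyuruve.

tetemyuruve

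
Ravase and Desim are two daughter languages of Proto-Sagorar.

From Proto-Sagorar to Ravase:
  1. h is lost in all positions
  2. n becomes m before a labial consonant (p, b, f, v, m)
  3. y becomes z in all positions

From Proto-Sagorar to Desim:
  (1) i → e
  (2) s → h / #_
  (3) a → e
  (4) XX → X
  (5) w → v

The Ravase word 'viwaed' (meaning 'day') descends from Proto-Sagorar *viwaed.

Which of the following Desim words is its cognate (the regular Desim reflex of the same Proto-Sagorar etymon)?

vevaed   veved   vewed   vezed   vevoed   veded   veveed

veved

Desim: *viwaed
  viwaed → vewaed   [vowel merger]
  vewaed (rule 2 does not apply)
  vewaed → veweed   [vowel merger]
  veweed → vewed   [degemination]
  vewed → veved   [unconditioned shift]
  giving Desim veved.
Among the options, 'veved' alone shows every Desim change applied in order.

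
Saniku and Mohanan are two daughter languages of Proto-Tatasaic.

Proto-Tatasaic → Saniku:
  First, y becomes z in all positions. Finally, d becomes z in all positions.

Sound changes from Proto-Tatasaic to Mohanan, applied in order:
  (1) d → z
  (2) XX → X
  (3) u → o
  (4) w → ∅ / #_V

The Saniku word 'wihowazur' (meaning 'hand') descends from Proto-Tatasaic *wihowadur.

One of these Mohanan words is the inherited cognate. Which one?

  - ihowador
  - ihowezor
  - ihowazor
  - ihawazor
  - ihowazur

ihowazor

Mohanan: start from *wihowadur.
  rule 1 (unconditioned shift): wihowadur → wihowazur
  rule 2: no change — wihowazur
  rule 3 (vowel merger): wihowazur → wihowazor
  rule 4 (glide loss): wihowazor → ihowazor
  ⇒ Mohanan ihowazor
Only 'ihowazor' matches the regular Mohanan development of *wihowadur.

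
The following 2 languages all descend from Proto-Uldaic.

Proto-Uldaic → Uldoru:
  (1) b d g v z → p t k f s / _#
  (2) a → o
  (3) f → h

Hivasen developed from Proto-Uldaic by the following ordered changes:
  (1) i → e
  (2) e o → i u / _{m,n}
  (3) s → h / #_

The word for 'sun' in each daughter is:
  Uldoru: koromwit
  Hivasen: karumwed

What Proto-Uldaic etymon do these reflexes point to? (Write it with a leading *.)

Position 7: Uldoru has i, Hivasen has e. Uldoru preserves i here (none of its changes turn any other segment into i), so the proto-segment is *i.
Position 8: Uldoru has t, Hivasen has d. Hivasen preserves d here (none of its changes turn any other segment into d), so the proto-segment is *d.
Position 2: Uldoru has o, Hivasen has a. Hivasen preserves a here (none of its changes turn any other segment into a), so the proto-segment is *a.
This points to *karomwid. Verify forward in each daughter:
Uldoru: start from *karomwid.
  rule 1 (final devoicing): karomwid → karomwit
  rule 2 (vowel merger): karomwit → koromwit
  rule 3: no change — koromwit
  ⇒ Uldoru koromwit
Hivasen: *karomwid > karomwed > karumwed  (by vowel merger, pre-nasal raising)
Only *karomwid yields all of Uldoru koromwit, Hivasen karumwed.

*karomwid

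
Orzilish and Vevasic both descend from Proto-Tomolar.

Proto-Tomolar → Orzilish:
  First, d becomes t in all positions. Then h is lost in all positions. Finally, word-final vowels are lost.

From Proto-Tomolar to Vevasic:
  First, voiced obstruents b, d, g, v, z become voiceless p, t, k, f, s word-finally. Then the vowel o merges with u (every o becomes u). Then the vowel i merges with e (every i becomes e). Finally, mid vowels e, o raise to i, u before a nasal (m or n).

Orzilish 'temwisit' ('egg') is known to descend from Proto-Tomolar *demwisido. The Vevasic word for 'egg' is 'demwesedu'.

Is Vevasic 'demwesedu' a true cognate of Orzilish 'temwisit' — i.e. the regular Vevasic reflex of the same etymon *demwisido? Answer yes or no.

Derive the expected Vevasic reflex of *demwisido:
Vevasic: *demwisido > demwisidu > demwesedu > dimwesedu  (by vowel merger, vowel merger, pre-nasal raising)
The regular Vevasic reflex would be 'dimwesedu', but the attested form is 'demwesedu'. The correspondence is irregular, so they are not cognates (the Vevasic form has a different source).

no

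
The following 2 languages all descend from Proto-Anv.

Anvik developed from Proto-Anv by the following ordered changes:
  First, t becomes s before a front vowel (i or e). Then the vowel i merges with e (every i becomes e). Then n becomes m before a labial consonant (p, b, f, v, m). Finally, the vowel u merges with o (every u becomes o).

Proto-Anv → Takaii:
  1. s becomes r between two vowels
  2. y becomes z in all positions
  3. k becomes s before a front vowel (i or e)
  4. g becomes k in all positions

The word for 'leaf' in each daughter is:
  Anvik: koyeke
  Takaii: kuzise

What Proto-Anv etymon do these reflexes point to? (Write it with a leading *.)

*kuyike

Position 3: Anvik has y, Takaii has z. Anvik preserves y here (none of its changes turn any other segment into y), so the proto-segment is *y.
Position 4: Anvik has e, Takaii has i. Takaii preserves i here (none of its changes turn any other segment into i), so the proto-segment is *i.
Verify the candidate proto-form against each daughter:
Anvik: start from *kuyike.
  rule 1: no change — kuyike
  rule 2 (vowel merger): kuyike → kuyeke
  rule 3: no change — kuyeke
  rule 4 (vowel merger): kuyeke → koyeke
  ⇒ Anvik koyeke
Takaii: start from *kuyike.
  rule 1: no change — kuyike
  rule 2 (unconditioned shift): kuyike → kuzike
  rule 3 (palatalisation): kuzike → kuzise
  rule 4: no change — kuzise
  ⇒ Takaii kuzise
*kuyike is the unique common source.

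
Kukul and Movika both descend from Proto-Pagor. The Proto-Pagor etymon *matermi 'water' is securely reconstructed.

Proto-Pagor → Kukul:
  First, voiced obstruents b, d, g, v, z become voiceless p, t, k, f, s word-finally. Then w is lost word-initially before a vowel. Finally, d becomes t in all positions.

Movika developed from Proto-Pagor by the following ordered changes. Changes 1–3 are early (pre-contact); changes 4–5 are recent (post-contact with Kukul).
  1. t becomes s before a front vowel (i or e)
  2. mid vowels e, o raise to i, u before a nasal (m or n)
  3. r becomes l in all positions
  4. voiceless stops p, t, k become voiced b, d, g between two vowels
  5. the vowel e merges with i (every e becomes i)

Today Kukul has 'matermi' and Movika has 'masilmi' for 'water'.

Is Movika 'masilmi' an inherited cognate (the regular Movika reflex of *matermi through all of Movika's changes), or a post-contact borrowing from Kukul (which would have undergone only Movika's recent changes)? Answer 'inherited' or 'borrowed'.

If inherited, *matermi would pass through all of Movika's changes:
Movika: *matermi > masermi > maselmi > masilmi  (by palatalisation, unconditioned shift, vowel merger)
If borrowed from Kukul 'matermi' after the early changes, it would undergo only the recent ones:
  rule 4 (intervocalic voicing): matermi → madermi
  rule 5 (vowel merger): madermi → madirmi
  ⇒ as a loan: madirmi
Movika 'masilmi' matches the inherited outcome exactly, so it is an inherited cognate, not a loan.

inherited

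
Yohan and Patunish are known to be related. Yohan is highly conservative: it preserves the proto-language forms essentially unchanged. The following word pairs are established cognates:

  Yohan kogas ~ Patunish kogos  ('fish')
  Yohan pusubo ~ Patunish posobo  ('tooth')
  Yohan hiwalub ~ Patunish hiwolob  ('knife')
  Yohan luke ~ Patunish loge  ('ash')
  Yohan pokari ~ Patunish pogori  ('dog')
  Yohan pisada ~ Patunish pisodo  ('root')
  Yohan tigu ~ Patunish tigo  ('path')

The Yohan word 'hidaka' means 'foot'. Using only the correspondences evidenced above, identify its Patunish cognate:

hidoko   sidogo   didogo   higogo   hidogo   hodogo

hidogo

kogas ~ kogos, hiwalub ~ hiwolob — Yohan a corresponds to Patunish o after a consonant, before a consonant other than r, m, n, p, b, f, v.
pokari ~ pogori — Yohan k corresponds to Patunish g between vowels (before a back vowel).
pisada ~ pisodo — Yohan a corresponds to Patunish o word-finally.
Applying these to Yohan 'hidaka':
  hidaka → hidoka   (a→o after a consonant, before a consonant other than r, m, n, p, b, f, v)
  hidoka → hidoga   (k→g between vowels (before a back vowel))
  hidoga → hidogo   (a→o word-finally)
So the Patunish cognate is 'hidogo'.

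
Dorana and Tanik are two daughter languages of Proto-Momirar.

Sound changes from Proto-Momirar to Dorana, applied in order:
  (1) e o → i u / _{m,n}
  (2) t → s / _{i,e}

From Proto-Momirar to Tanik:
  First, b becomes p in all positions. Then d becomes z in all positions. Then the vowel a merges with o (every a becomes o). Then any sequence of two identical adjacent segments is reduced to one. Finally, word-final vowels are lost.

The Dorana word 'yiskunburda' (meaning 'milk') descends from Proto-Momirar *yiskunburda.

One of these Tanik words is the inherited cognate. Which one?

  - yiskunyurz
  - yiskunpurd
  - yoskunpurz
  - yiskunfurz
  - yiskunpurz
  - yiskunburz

Tanik: start from *yiskunburda.
  rule 1 (unconditioned shift): yiskunburda → yiskunpurda
  rule 2 (unconditioned shift): yiskunpurda → yiskunpurza
  rule 3 (vowel merger): yiskunpurza → yiskunpurzo
  rule 4: no change — yiskunpurzo
  rule 5 (apocope): yiskunpurzo → yiskunpurz
  ⇒ Tanik yiskunpurz
Among the options, 'yiskunpurz' alone shows every Tanik change applied in order.

yiskunpurz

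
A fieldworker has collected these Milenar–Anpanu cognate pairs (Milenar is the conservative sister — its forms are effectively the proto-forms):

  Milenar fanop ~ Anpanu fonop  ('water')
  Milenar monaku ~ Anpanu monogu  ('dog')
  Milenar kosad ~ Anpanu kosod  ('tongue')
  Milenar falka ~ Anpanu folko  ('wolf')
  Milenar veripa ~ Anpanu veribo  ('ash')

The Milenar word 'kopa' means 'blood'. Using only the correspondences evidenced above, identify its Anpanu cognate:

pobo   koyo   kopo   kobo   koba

kobo

veripa ~ veribo — Milenar p corresponds to Anpanu b between vowels (before a back vowel).
falka ~ folko, veripa ~ veribo — Milenar a corresponds to Anpanu o word-finally.
Applying these to Milenar 'kopa':
  kopa → koba   (p→b between vowels (before a back vowel))
  koba → kobo   (a→o word-finally)
So the Anpanu cognate is 'kobo'.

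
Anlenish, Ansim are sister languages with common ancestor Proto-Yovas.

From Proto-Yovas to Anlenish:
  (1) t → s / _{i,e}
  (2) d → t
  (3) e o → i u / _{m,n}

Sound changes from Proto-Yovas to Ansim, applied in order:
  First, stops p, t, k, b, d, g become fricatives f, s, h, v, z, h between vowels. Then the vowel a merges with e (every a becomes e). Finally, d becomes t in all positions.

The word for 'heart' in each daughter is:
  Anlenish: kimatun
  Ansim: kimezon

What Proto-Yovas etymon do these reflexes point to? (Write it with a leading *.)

Position 6: Anlenish has u, Ansim has o. Ansim preserves o here (none of its changes turn any other segment into o), so the proto-segment is *o.
Position 5: Anlenish has t, Ansim has z. Taking the neighbouring segments as reconstructed: Anlenish t could go back to *t or *d; Ansim z could go back to *d or *z — the one source consistent with every daughter is *d.
Position 4: Anlenish has a, Ansim has e. Anlenish preserves a here (none of its changes turn any other segment into a), so the proto-segment is *a.
The remaining positions agree across the daughters. Check the candidate against every language:
Anlenish: start from *kimadon.
  rule 1: no change — kimadon
  rule 2 (unconditioned shift): kimadon → kimaton
  rule 3 (pre-nasal raising): kimaton → kimatun
  ⇒ Anlenish kimatun
Ansim: *kimadon
  kimadon → kimazon   [intervocalic lenition]
  kimazon → kimezon   [vowel merger]
  kimezon (rule 3 does not apply)
  giving Ansim kimezon.
Only *kimadon yields all of Anlenish kimatun, Ansim kimezon.

*kimadon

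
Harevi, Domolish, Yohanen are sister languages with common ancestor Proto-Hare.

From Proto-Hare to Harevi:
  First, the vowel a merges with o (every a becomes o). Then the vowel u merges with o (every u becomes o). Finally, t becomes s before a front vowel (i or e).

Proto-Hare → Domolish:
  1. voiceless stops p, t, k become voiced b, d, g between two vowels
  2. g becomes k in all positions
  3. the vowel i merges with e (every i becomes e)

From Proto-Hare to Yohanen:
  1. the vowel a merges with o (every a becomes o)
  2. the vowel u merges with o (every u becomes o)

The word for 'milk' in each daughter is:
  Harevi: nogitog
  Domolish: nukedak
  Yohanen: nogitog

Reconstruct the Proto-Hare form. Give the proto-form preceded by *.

Position 3: Harevi has g, Domolish has k, Yohanen has g. Harevi preserves g here (none of its changes turn any other segment into g), so the proto-segment is *g.
Position 6: Harevi has o, Domolish has a, Yohanen has o. Domolish preserves a here (none of its changes turn any other segment into a), so the proto-segment is *a.
Position 7: Harevi has g, Domolish has k, Yohanen has g. Harevi preserves g here (none of its changes turn any other segment into g), so the proto-segment is *g.
Continuing position by position gives *nugitag; check it forward:
Harevi: *nugitag > nugitog > nogitog  (by vowel merger, vowel merger)
Domolish: *nugitag > nugidag > nukidak > nukedak  (by intervocalic voicing, unconditioned shift, vowel merger)
Yohanen: *nugitag
  nugitag → nugitog   [vowel merger]
  nugitog → nogitog   [vowel merger]
  giving Yohanen nogitog.
Only *nugitag yields all of Harevi nogitog, Domolish nukedak, Yohanen nogitog.

*nugitag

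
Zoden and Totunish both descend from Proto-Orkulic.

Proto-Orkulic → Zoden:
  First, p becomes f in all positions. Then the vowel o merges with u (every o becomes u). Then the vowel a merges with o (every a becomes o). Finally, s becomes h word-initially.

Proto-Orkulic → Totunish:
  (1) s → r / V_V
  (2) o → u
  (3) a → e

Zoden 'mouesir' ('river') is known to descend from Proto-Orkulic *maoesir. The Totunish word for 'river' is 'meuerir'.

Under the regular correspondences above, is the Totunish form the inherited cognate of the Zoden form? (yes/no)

yes

Derive the expected Totunish reflex of *maoesir:
Totunish: *maoesir
  maoesir → maoerir   [rhotacism]
  maoerir → mauerir   [vowel merger]
  mauerir → meuerir   [vowel merger]
  giving Totunish meuerir.
Totunish 'meuerir' matches the regular reflex exactly, so the pair is cognate.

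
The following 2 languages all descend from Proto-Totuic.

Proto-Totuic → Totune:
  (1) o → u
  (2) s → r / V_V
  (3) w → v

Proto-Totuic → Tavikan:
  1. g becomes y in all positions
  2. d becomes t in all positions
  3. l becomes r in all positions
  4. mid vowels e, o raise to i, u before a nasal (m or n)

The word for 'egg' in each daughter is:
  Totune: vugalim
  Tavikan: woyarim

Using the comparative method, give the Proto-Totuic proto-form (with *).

Position 2: Totune has u, Tavikan has o. Tavikan preserves o here (none of its changes turn any other segment into o), so the proto-segment is *o.
Position 5: Totune has l, Tavikan has r. Totune preserves l here (none of its changes turn any other segment into l), so the proto-segment is *l.
Continuing position by position gives *wogalim; check it forward:
Totune: start from *wogalim.
  rule 1 (vowel merger): wogalim → wugalim
  rule 2: no change — wugalim
  rule 3 (unconditioned shift): wugalim → vugalim
  ⇒ Totune vugalim
Tavikan: *wogalim
  wogalim → woyalim   [unconditioned shift]
  woyalim (rule 2 does not apply)
  woyalim → woyarim   [unconditioned shift]
  woyarim (rule 4 does not apply)
  giving Tavikan woyarim.
Only *wogalim yields all of Totune vugalim, Tavikan woyarim.

*wogalim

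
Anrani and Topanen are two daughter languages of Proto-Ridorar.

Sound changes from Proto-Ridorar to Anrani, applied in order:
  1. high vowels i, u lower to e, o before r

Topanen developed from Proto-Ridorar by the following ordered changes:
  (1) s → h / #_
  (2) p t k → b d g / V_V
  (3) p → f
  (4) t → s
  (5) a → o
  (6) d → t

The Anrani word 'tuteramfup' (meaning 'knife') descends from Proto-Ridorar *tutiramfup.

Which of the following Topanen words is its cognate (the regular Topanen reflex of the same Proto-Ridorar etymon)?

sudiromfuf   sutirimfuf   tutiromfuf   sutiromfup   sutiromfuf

sutiromfuf

Topanen: *tutiramfup > tudiramfup > tudiramfuf > sudiramfuf > sudiromfuf > sutiromfuf  (by intervocalic voicing, unconditioned shift, unconditioned shift, vowel merger, unconditioned shift)
Only 'sutiromfuf' matches the regular Topanen development of *tutiramfup.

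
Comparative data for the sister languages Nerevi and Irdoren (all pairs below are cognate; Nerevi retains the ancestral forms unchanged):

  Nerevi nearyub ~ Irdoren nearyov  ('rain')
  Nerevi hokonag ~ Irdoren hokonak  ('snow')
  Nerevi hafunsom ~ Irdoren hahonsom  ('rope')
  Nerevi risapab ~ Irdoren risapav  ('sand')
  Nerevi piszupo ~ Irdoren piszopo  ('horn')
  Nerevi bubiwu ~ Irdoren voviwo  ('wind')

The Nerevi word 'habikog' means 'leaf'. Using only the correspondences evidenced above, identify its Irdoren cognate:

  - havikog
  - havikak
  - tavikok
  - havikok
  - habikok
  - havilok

havikok

bubiwu ~ voviwo — Nerevi b corresponds to Irdoren v between vowels (before a front vowel).
hokonag ~ hokonak — Nerevi g corresponds to Irdoren k word-finally.
Applying these to Nerevi 'habikog':
  habikog → havikog   (b→v between vowels (before a front vowel))
  havikog → havikok   (g→k word-finally)
So the Irdoren cognate is 'havikok'.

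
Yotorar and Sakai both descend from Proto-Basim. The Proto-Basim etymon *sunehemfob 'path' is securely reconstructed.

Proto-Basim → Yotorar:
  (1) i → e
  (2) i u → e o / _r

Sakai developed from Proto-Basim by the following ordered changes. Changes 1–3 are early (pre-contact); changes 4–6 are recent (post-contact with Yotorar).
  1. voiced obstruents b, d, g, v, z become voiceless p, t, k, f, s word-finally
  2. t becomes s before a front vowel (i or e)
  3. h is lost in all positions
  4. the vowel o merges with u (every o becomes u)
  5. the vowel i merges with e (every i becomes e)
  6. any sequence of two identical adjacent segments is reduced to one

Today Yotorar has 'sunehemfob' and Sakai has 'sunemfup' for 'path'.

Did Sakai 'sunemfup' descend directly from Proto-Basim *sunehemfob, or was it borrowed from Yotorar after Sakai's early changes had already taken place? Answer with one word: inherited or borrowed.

If inherited, *sunehemfob would pass through all of Sakai's changes:
Sakai: *sunehemfob
  sunehemfob → sunehemfop   [final devoicing]
  sunehemfop (rule 2 does not apply)
  sunehemfop → suneemfop   [h-loss]
  suneemfop → suneemfup   [vowel merger]
  suneemfup (rule 5 does not apply)
  suneemfup → sunemfup   [degemination]
  giving Sakai sunemfup.
If borrowed from Yotorar 'sunehemfob' after the early changes, it would undergo only the recent ones:
  rule 4 (vowel merger): sunehemfob → sunehemfub
  rule 5 (vowel merger): no change (sunehemfub)
  rule 6 (degemination): no change (sunehemfub)
  ⇒ as a loan: sunehemfub
Sakai 'sunemfup' matches the inherited outcome exactly, so it is an inherited cognate, not a loan.

inherited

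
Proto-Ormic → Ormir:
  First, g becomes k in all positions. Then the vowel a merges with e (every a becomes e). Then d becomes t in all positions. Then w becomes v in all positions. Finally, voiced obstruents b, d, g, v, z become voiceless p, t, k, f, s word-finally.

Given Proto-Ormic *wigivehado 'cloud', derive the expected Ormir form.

Ormir: start from *wigivehado.
  rule 1 (unconditioned shift): wigivehado → wikivehado
  rule 2 (vowel merger): wikivehado → wikivehedo
  rule 3 (unconditioned shift): wikivehedo → wikiveheto
  rule 4 (unconditioned shift): wikiveheto → vikiveheto
  rule 5: no change — vikiveheto
  ⇒ Ormir vikiveheto

vikiveheto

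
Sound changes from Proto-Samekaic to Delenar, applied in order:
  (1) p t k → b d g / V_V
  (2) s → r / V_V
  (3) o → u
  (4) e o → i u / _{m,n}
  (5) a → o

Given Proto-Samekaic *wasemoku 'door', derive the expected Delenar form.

worimugu

Delenar: *wasemoku
  wasemoku → wasemogu   [intervocalic voicing]
  wasemogu → waremogu   [rhotacism]
  waremogu → waremugu   [vowel merger]
  waremugu → warimugu   [pre-nasal raising]
  warimugu → worimugu   [vowel merger]
  giving Delenar worimugu.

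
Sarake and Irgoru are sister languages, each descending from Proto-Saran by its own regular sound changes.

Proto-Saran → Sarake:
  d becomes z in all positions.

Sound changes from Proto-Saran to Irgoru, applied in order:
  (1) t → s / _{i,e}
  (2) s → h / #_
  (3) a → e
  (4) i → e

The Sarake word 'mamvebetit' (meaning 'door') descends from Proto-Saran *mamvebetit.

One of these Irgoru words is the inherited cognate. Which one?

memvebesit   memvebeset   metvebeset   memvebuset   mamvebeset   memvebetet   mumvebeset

Irgoru: *mamvebetit > mamvebesit > memvebesit > memvebeset  (by palatalisation, vowel merger, vowel merger)
The other candidates each miss or misapply at least one Irgoru change.

memvebeset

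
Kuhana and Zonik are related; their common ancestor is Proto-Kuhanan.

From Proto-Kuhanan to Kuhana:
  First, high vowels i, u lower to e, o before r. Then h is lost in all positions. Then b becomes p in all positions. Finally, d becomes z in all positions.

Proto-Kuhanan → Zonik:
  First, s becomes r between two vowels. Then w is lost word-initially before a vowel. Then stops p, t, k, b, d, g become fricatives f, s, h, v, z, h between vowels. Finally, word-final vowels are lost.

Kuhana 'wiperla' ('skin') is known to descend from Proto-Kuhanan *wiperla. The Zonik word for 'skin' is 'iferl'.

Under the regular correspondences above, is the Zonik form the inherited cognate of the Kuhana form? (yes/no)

yes

Derive the expected Zonik reflex of *wiperla:
Zonik: start from *wiperla.
  rule 1: no change — wiperla
  rule 2 (glide loss): wiperla → iperla
  rule 3 (intervocalic lenition): iperla → iferla
  rule 4 (apocope): iferla → iferl
  ⇒ Zonik iferl
Zonik 'iferl' matches the regular reflex exactly, so the pair is cognate.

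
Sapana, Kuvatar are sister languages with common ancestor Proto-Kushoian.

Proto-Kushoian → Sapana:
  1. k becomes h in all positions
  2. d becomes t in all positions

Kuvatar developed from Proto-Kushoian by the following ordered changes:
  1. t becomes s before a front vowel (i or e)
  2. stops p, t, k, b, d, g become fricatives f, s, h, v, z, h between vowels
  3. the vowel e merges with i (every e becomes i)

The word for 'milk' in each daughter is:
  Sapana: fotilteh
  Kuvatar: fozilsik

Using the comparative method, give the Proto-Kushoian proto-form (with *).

Position 3: Sapana has t, Kuvatar has z. Taking the neighbouring segments as reconstructed: Sapana t could go back to *t or *d; Kuvatar z could go back to *d or *z — the one source consistent with every daughter is *d.
Position 8: Sapana has h, Kuvatar has k. Kuvatar preserves k here (none of its changes turn any other segment into k), so the proto-segment is *k.
Position 7: Sapana has e, Kuvatar has i. Sapana preserves e here (none of its changes turn any other segment into e), so the proto-segment is *e.
This points to *fodiltek. Verify forward in each daughter:
Sapana: start from *fodiltek.
  rule 1 (unconditioned shift): fodiltek → fodilteh
  rule 2 (unconditioned shift): fodilteh → fotilteh
  ⇒ Sapana fotilteh
Kuvatar: *fodiltek > fodilsek > fozilsek > fozilsik  (by palatalisation, intervocalic lenition, vowel merger)
Only *fodiltek yields all of Sapana fotilteh, Kuvatar fozilsik.

*fodiltek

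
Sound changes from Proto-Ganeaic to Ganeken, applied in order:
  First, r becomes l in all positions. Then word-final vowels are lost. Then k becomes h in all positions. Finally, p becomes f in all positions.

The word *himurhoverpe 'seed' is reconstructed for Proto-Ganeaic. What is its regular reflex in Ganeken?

himulhovelf

Ganeken: start from *himurhoverpe.
  rule 1 (unconditioned shift): himurhoverpe → himulhovelpe
  rule 2 (apocope): himulhovelpe → himulhovelp
  rule 3: no change — himulhovelp
  rule 4 (unconditioned shift): himulhovelp → himulhovelf
  ⇒ Ganeken himulhovelf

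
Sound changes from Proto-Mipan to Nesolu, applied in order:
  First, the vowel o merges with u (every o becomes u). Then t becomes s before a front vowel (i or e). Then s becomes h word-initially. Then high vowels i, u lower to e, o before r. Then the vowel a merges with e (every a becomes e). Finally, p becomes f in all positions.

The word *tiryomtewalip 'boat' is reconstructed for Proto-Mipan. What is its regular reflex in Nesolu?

heryumsewelif

Nesolu: *tiryomtewalip
  tiryomtewalip → tiryumtewalip   [vowel merger]
  tiryumtewalip → siryumsewalip   [palatalisation]
  siryumsewalip → hiryumsewalip   [debuccalisation]
  hiryumsewalip → heryumsewalip   [pre-rhotic lowering]
  heryumsewalip → heryumsewelip   [vowel merger]
  heryumsewelip → heryumsewelif   [unconditioned shift]
  giving Nesolu heryumsewelif.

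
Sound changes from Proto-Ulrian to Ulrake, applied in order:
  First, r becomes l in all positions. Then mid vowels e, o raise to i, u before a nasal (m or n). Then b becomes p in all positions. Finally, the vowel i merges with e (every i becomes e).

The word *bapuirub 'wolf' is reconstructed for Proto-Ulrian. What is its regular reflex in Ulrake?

Ulrake: *bapuirub > bapuilub > papuilup > papuelup  (by unconditioned shift, unconditioned shift, vowel merger)

papuelup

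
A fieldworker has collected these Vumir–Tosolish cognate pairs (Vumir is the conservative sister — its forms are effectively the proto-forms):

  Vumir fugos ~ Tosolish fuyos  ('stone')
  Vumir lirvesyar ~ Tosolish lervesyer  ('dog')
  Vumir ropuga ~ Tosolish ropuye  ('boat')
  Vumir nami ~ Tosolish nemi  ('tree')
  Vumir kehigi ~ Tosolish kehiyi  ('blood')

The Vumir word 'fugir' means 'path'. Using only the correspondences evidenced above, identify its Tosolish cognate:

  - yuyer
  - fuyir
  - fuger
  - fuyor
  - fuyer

kehigi ~ kehiyi — Vumir g corresponds to Tosolish y between vowels (before a front vowel).
lirvesyar ~ lervesyer — Vumir i corresponds to Tosolish e after a consonant, before r.
Applying these to Vumir 'fugir':
  fugir → fuyir   (g→y between vowels (before a front vowel))
  fuyir → fuyer   (i→e after a consonant, before r)
So the Tosolish cognate is 'fuyer'.

fuyer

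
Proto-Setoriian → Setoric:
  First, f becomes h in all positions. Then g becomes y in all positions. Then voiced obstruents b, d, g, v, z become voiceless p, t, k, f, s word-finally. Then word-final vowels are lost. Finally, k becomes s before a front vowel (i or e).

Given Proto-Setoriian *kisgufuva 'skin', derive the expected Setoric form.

sisyuhuv

Setoric: *kisgufuva > kisguhuva > kisyuhuva > kisyuhuv > sisyuhuv  (by unconditioned shift, unconditioned shift, apocope, palatalisation)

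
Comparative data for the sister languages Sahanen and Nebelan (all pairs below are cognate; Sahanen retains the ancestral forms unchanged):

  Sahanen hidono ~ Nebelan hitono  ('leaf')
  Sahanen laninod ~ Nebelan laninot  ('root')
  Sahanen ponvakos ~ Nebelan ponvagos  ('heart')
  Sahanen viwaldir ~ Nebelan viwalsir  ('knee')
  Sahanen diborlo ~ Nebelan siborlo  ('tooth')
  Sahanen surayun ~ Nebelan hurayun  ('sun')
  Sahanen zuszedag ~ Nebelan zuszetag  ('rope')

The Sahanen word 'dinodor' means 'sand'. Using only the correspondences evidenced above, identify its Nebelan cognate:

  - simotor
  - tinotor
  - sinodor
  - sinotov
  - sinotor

sinotor

diborlo ~ siborlo — Sahanen d corresponds to Nebelan s word-initially before a front vowel.
hidono ~ hitono — Sahanen d corresponds to Nebelan t between vowels (before a back vowel).
Applying these to Sahanen 'dinodor':
  dinodor → sinodor   (d→s word-initially before a front vowel)
  sinodor → sinotor   (d→t between vowels (before a back vowel))
So the Nebelan cognate is 'sinotor'.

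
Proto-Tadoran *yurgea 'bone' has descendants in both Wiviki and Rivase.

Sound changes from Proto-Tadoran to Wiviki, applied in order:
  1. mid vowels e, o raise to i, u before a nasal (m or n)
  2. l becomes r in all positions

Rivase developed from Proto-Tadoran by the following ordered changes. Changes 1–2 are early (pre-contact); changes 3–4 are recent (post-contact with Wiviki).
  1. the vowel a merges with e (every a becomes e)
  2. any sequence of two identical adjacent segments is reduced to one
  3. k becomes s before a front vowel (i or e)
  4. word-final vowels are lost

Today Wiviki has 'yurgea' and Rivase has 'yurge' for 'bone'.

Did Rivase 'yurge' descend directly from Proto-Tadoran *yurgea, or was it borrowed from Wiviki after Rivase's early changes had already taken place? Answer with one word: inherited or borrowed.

borrowed

If inherited, *yurgea would pass through all of Rivase's changes:
Rivase: start from *yurgea.
  rule 1 (vowel merger): yurgea → yurgee
  rule 2 (degemination): yurgee → yurge
  rule 3: no change — yurge
  rule 4 (apocope): yurge → yurg
  ⇒ Rivase yurg
If borrowed from Wiviki 'yurgea' after the early changes, it would undergo only the recent ones:
  rule 3 (palatalisation): no change (yurgea)
  rule 4 (apocope): yurgea → yurge
  ⇒ as a loan: yurge
Rivase 'yurge' matches the loan outcome 'yurge', not the inherited 'yurg' — it skipped the early Rivase changes, so it was borrowed from Wiviki.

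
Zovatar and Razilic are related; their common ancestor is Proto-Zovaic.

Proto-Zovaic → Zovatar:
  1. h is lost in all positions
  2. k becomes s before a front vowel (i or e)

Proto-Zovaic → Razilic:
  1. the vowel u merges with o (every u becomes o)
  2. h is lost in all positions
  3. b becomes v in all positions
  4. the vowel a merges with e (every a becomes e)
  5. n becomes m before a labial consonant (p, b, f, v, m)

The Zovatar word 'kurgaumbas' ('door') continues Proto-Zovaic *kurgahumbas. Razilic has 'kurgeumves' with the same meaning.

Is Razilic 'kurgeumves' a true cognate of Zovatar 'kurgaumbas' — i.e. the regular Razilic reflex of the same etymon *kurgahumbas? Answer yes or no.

Derive the expected Razilic reflex of *kurgahumbas:
Razilic: *kurgahumbas
  kurgahumbas → korgahombas   [vowel merger]
  korgahombas → korgaombas   [h-loss]
  korgaombas → korgaomvas   [unconditioned shift]
  korgaomvas → korgeomves   [vowel merger]
  korgeomves (rule 5 does not apply)
  giving Razilic korgeomves.
The regular Razilic reflex would be 'korgeomves', but the attested form is 'kurgeumves'. The correspondence is irregular, so they are not cognates (the Razilic form has a different source).

no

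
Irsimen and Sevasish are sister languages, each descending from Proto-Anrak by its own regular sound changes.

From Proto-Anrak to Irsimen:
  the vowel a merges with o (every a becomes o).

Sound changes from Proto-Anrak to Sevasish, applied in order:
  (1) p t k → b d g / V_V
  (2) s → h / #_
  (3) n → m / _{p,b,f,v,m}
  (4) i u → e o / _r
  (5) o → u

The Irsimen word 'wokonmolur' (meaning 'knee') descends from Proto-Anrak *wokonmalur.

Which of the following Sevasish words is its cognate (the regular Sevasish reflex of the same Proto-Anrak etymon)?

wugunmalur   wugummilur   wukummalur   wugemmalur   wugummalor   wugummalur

wugummalur

Sevasish: *wokonmalur > wogonmalur > wogommalur > wogommalor > wugummalur  (by intervocalic voicing, nasal place assimilation, pre-rhotic lowering, vowel merger)
Among the options, 'wugummalur' alone shows every Sevasish change applied in order.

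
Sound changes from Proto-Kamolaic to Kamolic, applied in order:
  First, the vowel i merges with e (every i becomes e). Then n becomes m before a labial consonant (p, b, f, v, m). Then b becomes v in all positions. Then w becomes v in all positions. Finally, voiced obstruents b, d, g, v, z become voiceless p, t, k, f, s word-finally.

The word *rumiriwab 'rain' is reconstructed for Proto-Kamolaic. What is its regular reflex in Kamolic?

rumerevaf

Kamolic: start from *rumiriwab.
  rule 1 (vowel merger): rumiriwab → rumerewab
  rule 2: no change — rumerewab
  rule 3 (unconditioned shift): rumerewab → rumerewav
  rule 4 (unconditioned shift): rumerewav → rumerevav
  rule 5 (final devoicing): rumerevav → rumerevaf
  ⇒ Kamolic rumerevaf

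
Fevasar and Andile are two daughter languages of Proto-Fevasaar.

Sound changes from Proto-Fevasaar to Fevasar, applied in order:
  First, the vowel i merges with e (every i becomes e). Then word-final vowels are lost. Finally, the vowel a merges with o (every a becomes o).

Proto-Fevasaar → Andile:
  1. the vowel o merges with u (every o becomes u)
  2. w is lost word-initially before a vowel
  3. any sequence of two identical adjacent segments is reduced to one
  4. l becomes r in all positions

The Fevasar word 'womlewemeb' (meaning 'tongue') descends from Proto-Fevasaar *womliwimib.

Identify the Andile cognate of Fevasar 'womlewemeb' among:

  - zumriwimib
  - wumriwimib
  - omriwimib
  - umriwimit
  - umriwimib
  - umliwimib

Andile: *womliwimib > wumliwimib > umliwimib > umriwimib  (by vowel merger, glide loss, unconditioned shift)

umriwimib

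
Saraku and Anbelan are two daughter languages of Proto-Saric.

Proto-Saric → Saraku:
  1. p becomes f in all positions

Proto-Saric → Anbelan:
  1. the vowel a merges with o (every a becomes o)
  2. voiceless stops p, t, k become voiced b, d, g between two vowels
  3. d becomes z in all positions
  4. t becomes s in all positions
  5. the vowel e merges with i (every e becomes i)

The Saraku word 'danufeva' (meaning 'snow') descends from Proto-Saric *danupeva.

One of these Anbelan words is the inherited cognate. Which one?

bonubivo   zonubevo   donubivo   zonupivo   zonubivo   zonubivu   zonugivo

Anbelan: *danupeva > donupevo > donubevo > zonubevo > zonubivo  (by vowel merger, intervocalic voicing, unconditioned shift, vowel merger)

zonubivo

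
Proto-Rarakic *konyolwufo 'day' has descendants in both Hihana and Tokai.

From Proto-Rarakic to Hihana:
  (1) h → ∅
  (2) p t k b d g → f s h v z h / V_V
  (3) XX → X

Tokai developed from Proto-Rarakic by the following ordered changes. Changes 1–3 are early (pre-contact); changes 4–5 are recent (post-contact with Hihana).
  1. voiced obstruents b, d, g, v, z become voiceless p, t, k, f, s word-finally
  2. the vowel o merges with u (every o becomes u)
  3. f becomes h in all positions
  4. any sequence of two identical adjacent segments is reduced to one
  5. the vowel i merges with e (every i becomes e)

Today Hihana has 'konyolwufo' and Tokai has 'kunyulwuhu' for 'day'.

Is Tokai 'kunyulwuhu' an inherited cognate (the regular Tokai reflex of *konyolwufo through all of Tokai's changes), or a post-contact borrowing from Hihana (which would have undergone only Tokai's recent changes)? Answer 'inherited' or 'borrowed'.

inherited

If inherited, *konyolwufo would pass through all of Tokai's changes:
Tokai: start from *konyolwufo.
  rule 1: no change — konyolwufo
  rule 2 (vowel merger): konyolwufo → kunyulwufu
  rule 3 (unconditioned shift): kunyulwufu → kunyulwuhu
  rule 4: no change — kunyulwuhu
  rule 5: no change — kunyulwuhu
  ⇒ Tokai kunyulwuhu
If borrowed from Hihana 'konyolwufo' after the early changes, it would undergo only the recent ones:
  rule 4 (degemination): no change (konyolwufo)
  rule 5 (vowel merger): no change (konyolwufo)
  ⇒ as a loan: konyolwufo
Tokai 'kunyulwuhu' matches the inherited outcome exactly, so it is an inherited cognate, not a loan.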